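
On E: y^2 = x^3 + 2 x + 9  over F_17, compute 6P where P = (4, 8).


k = 6 = 110_2 (binary, LSB first: 011)
Double-and-add from P = (4, 8):
  bit 0 = 0: acc unchanged = O
  bit 1 = 1: acc = O + (10, 3) = (10, 3)
  bit 2 = 1: acc = (10, 3) + (5, 5) = (11, 11)

6P = (11, 11)


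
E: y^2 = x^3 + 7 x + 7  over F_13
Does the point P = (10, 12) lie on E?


Check whether y^2 = x^3 + 7 x + 7 (mod 13) for (x, y) = (10, 12).
LHS: y^2 = 12^2 mod 13 = 1
RHS: x^3 + 7 x + 7 = 10^3 + 7*10 + 7 mod 13 = 11
LHS != RHS

No, not on the curve


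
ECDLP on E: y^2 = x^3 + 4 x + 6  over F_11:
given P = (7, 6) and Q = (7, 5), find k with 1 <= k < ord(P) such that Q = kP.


Enumerate multiples of P until we hit Q = (7, 5):
  1P = (7, 6)
  2P = (6, 2)
  3P = (3, 10)
  4P = (2, 0)
  5P = (3, 1)
  6P = (6, 9)
  7P = (7, 5)
Match found at i = 7.

k = 7


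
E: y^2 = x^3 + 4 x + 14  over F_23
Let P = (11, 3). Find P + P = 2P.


Doubling: s = (3 x1^2 + a) / (2 y1)
s = (3*11^2 + 4) / (2*3) mod 23 = 19
x3 = s^2 - 2 x1 mod 23 = 19^2 - 2*11 = 17
y3 = s (x1 - x3) - y1 mod 23 = 19 * (11 - 17) - 3 = 21

2P = (17, 21)


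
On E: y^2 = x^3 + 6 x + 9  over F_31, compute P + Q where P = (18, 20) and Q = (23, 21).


P != Q, so use the chord formula.
s = (y2 - y1) / (x2 - x1) = (1) / (5) mod 31 = 25
x3 = s^2 - x1 - x2 mod 31 = 25^2 - 18 - 23 = 26
y3 = s (x1 - x3) - y1 mod 31 = 25 * (18 - 26) - 20 = 28

P + Q = (26, 28)


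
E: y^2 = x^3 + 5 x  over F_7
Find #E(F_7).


For each x in F_7, count y with y^2 = x^3 + 5 x + 0 mod 7:
  x = 0: RHS = 0, y in [0]  -> 1 point(s)
  x = 2: RHS = 4, y in [2, 5]  -> 2 point(s)
  x = 3: RHS = 0, y in [0]  -> 1 point(s)
  x = 4: RHS = 0, y in [0]  -> 1 point(s)
  x = 6: RHS = 1, y in [1, 6]  -> 2 point(s)
Affine points: 7. Add the point at infinity: total = 8.

#E(F_7) = 8


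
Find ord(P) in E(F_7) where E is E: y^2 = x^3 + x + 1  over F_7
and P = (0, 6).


Compute successive multiples of P until we hit O:
  1P = (0, 6)
  2P = (2, 2)
  3P = (2, 5)
  4P = (0, 1)
  5P = O

ord(P) = 5


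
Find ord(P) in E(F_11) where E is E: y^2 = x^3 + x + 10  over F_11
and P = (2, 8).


Compute successive multiples of P until we hit O:
  1P = (2, 8)
  2P = (1, 10)
  3P = (1, 1)
  4P = (2, 3)
  5P = O

ord(P) = 5


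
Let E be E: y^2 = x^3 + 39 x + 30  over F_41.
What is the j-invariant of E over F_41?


Delta = -16(4 a^3 + 27 b^2) mod 41 = 23
-1728 * (4 a)^3 = -1728 * (4*39)^3 mod 41 = 38
j = 38 * 23^(-1) mod 41 = 7

j = 7 (mod 41)


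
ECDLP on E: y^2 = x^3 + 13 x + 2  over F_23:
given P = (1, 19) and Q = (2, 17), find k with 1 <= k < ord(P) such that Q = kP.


Enumerate multiples of P until we hit Q = (2, 17):
  1P = (1, 19)
  2P = (2, 6)
  3P = (5, 10)
  4P = (12, 0)
  5P = (5, 13)
  6P = (2, 17)
Match found at i = 6.

k = 6


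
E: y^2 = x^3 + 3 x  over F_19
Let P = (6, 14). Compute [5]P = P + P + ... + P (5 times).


k = 5 = 101_2 (binary, LSB first: 101)
Double-and-add from P = (6, 14):
  bit 0 = 1: acc = O + (6, 14) = (6, 14)
  bit 1 = 0: acc unchanged = (6, 14)
  bit 2 = 1: acc = (6, 14) + (1, 17) = (4, 0)

5P = (4, 0)


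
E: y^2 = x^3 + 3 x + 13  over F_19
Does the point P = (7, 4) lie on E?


Check whether y^2 = x^3 + 3 x + 13 (mod 19) for (x, y) = (7, 4).
LHS: y^2 = 4^2 mod 19 = 16
RHS: x^3 + 3 x + 13 = 7^3 + 3*7 + 13 mod 19 = 16
LHS = RHS

Yes, on the curve


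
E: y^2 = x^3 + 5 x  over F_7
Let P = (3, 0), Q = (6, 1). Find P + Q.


P != Q, so use the chord formula.
s = (y2 - y1) / (x2 - x1) = (1) / (3) mod 7 = 5
x3 = s^2 - x1 - x2 mod 7 = 5^2 - 3 - 6 = 2
y3 = s (x1 - x3) - y1 mod 7 = 5 * (3 - 2) - 0 = 5

P + Q = (2, 5)


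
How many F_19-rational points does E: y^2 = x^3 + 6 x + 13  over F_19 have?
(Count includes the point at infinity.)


For each x in F_19, count y with y^2 = x^3 + 6 x + 13 mod 19:
  x = 1: RHS = 1, y in [1, 18]  -> 2 point(s)
  x = 3: RHS = 1, y in [1, 18]  -> 2 point(s)
  x = 4: RHS = 6, y in [5, 14]  -> 2 point(s)
  x = 5: RHS = 16, y in [4, 15]  -> 2 point(s)
  x = 9: RHS = 17, y in [6, 13]  -> 2 point(s)
  x = 10: RHS = 9, y in [3, 16]  -> 2 point(s)
  x = 11: RHS = 4, y in [2, 17]  -> 2 point(s)
  x = 15: RHS = 1, y in [1, 18]  -> 2 point(s)
  x = 16: RHS = 6, y in [5, 14]  -> 2 point(s)
  x = 18: RHS = 6, y in [5, 14]  -> 2 point(s)
Affine points: 20. Add the point at infinity: total = 21.

#E(F_19) = 21


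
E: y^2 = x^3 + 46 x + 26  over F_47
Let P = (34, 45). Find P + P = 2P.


Doubling: s = (3 x1^2 + a) / (2 y1)
s = (3*34^2 + 46) / (2*45) mod 47 = 38
x3 = s^2 - 2 x1 mod 47 = 38^2 - 2*34 = 13
y3 = s (x1 - x3) - y1 mod 47 = 38 * (34 - 13) - 45 = 1

2P = (13, 1)


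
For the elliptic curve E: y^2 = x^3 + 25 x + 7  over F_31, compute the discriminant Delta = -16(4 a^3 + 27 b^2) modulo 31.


4 a^3 + 27 b^2 = 4*25^3 + 27*7^2 = 62500 + 1323 = 63823
Delta = -16 * (63823) = -1021168
Delta mod 31 = 3

Delta = 3 (mod 31)


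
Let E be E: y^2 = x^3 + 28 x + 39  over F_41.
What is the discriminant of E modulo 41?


4 a^3 + 27 b^2 = 4*28^3 + 27*39^2 = 87808 + 41067 = 128875
Delta = -16 * (128875) = -2062000
Delta mod 41 = 13

Delta = 13 (mod 41)


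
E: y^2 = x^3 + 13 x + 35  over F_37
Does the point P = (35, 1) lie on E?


Check whether y^2 = x^3 + 13 x + 35 (mod 37) for (x, y) = (35, 1).
LHS: y^2 = 1^2 mod 37 = 1
RHS: x^3 + 13 x + 35 = 35^3 + 13*35 + 35 mod 37 = 1
LHS = RHS

Yes, on the curve


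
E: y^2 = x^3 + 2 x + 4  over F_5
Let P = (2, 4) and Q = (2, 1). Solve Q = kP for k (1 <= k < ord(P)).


Enumerate multiples of P until we hit Q = (2, 1):
  1P = (2, 4)
  2P = (0, 2)
  3P = (4, 4)
  4P = (4, 1)
  5P = (0, 3)
  6P = (2, 1)
Match found at i = 6.

k = 6


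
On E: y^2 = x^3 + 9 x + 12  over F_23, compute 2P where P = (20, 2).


Doubling: s = (3 x1^2 + a) / (2 y1)
s = (3*20^2 + 9) / (2*2) mod 23 = 9
x3 = s^2 - 2 x1 mod 23 = 9^2 - 2*20 = 18
y3 = s (x1 - x3) - y1 mod 23 = 9 * (20 - 18) - 2 = 16

2P = (18, 16)


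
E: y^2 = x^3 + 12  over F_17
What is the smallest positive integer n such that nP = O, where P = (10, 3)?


Compute successive multiples of P until we hit O:
  1P = (10, 3)
  2P = (15, 2)
  3P = (7, 10)
  4P = (13, 4)
  5P = (13, 13)
  6P = (7, 7)
  7P = (15, 15)
  8P = (10, 14)
  ... (continuing to 9P)
  9P = O

ord(P) = 9


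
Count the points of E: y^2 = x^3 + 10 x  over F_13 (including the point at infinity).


For each x in F_13, count y with y^2 = x^3 + 10 x + 0 mod 13:
  x = 0: RHS = 0, y in [0]  -> 1 point(s)
  x = 4: RHS = 0, y in [0]  -> 1 point(s)
  x = 6: RHS = 3, y in [4, 9]  -> 2 point(s)
  x = 7: RHS = 10, y in [6, 7]  -> 2 point(s)
  x = 9: RHS = 0, y in [0]  -> 1 point(s)
Affine points: 7. Add the point at infinity: total = 8.

#E(F_13) = 8


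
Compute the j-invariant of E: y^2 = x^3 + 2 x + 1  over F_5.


Delta = -16(4 a^3 + 27 b^2) mod 5 = 1
-1728 * (4 a)^3 = -1728 * (4*2)^3 mod 5 = 4
j = 4 * 1^(-1) mod 5 = 4

j = 4 (mod 5)


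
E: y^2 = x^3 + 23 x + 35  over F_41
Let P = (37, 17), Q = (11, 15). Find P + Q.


P != Q, so use the chord formula.
s = (y2 - y1) / (x2 - x1) = (39) / (15) mod 41 = 19
x3 = s^2 - x1 - x2 mod 41 = 19^2 - 37 - 11 = 26
y3 = s (x1 - x3) - y1 mod 41 = 19 * (37 - 26) - 17 = 28

P + Q = (26, 28)


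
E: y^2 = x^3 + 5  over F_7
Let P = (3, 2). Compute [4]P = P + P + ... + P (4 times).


k = 4 = 100_2 (binary, LSB first: 001)
Double-and-add from P = (3, 2):
  bit 0 = 0: acc unchanged = O
  bit 1 = 0: acc unchanged = O
  bit 2 = 1: acc = O + (6, 2) = (6, 2)

4P = (6, 2)


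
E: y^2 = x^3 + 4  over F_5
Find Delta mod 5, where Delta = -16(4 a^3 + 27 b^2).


4 a^3 + 27 b^2 = 4*0^3 + 27*4^2 = 0 + 432 = 432
Delta = -16 * (432) = -6912
Delta mod 5 = 3

Delta = 3 (mod 5)


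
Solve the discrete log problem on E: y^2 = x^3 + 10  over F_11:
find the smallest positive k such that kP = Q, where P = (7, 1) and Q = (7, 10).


Enumerate multiples of P until we hit Q = (7, 10):
  1P = (7, 1)
  2P = (1, 0)
  3P = (7, 10)
Match found at i = 3.

k = 3


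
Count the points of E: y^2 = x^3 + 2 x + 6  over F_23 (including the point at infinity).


For each x in F_23, count y with y^2 = x^3 + 2 x + 6 mod 23:
  x = 0: RHS = 6, y in [11, 12]  -> 2 point(s)
  x = 1: RHS = 9, y in [3, 20]  -> 2 point(s)
  x = 2: RHS = 18, y in [8, 15]  -> 2 point(s)
  x = 3: RHS = 16, y in [4, 19]  -> 2 point(s)
  x = 4: RHS = 9, y in [3, 20]  -> 2 point(s)
  x = 5: RHS = 3, y in [7, 16]  -> 2 point(s)
  x = 6: RHS = 4, y in [2, 21]  -> 2 point(s)
  x = 7: RHS = 18, y in [8, 15]  -> 2 point(s)
  x = 11: RHS = 2, y in [5, 18]  -> 2 point(s)
  x = 14: RHS = 18, y in [8, 15]  -> 2 point(s)
  x = 17: RHS = 8, y in [10, 13]  -> 2 point(s)
  x = 18: RHS = 9, y in [3, 20]  -> 2 point(s)
  x = 19: RHS = 3, y in [7, 16]  -> 2 point(s)
  x = 22: RHS = 3, y in [7, 16]  -> 2 point(s)
Affine points: 28. Add the point at infinity: total = 29.

#E(F_23) = 29


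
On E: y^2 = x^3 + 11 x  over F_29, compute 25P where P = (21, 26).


k = 25 = 11001_2 (binary, LSB first: 10011)
Double-and-add from P = (21, 26):
  bit 0 = 1: acc = O + (21, 26) = (21, 26)
  bit 1 = 0: acc unchanged = (21, 26)
  bit 2 = 0: acc unchanged = (21, 26)
  bit 3 = 1: acc = (21, 26) + (5, 8) = (2, 28)
  bit 4 = 1: acc = (2, 28) + (13, 7) = (21, 3)

25P = (21, 3)


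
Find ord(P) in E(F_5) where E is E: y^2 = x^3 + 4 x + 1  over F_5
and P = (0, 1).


Compute successive multiples of P until we hit O:
  1P = (0, 1)
  2P = (4, 1)
  3P = (1, 4)
  4P = (3, 0)
  5P = (1, 1)
  6P = (4, 4)
  7P = (0, 4)
  8P = O

ord(P) = 8


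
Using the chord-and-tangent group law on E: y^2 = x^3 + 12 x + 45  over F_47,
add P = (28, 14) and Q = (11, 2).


P != Q, so use the chord formula.
s = (y2 - y1) / (x2 - x1) = (35) / (30) mod 47 = 9
x3 = s^2 - x1 - x2 mod 47 = 9^2 - 28 - 11 = 42
y3 = s (x1 - x3) - y1 mod 47 = 9 * (28 - 42) - 14 = 1

P + Q = (42, 1)


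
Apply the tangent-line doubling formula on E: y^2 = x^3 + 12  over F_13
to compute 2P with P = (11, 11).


Doubling: s = (3 x1^2 + a) / (2 y1)
s = (3*11^2 + 0) / (2*11) mod 13 = 10
x3 = s^2 - 2 x1 mod 13 = 10^2 - 2*11 = 0
y3 = s (x1 - x3) - y1 mod 13 = 10 * (11 - 0) - 11 = 8

2P = (0, 8)


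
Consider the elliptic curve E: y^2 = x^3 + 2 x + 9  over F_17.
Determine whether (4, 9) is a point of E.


Check whether y^2 = x^3 + 2 x + 9 (mod 17) for (x, y) = (4, 9).
LHS: y^2 = 9^2 mod 17 = 13
RHS: x^3 + 2 x + 9 = 4^3 + 2*4 + 9 mod 17 = 13
LHS = RHS

Yes, on the curve


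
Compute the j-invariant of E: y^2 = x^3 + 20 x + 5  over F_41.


Delta = -16(4 a^3 + 27 b^2) mod 41 = 32
-1728 * (4 a)^3 = -1728 * (4*20)^3 mod 41 = 7
j = 7 * 32^(-1) mod 41 = 22

j = 22 (mod 41)


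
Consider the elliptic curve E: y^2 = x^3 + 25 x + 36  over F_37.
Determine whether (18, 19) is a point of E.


Check whether y^2 = x^3 + 25 x + 36 (mod 37) for (x, y) = (18, 19).
LHS: y^2 = 19^2 mod 37 = 28
RHS: x^3 + 25 x + 36 = 18^3 + 25*18 + 36 mod 37 = 28
LHS = RHS

Yes, on the curve


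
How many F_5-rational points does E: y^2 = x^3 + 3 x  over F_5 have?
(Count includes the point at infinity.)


For each x in F_5, count y with y^2 = x^3 + 3 x + 0 mod 5:
  x = 0: RHS = 0, y in [0]  -> 1 point(s)
  x = 1: RHS = 4, y in [2, 3]  -> 2 point(s)
  x = 2: RHS = 4, y in [2, 3]  -> 2 point(s)
  x = 3: RHS = 1, y in [1, 4]  -> 2 point(s)
  x = 4: RHS = 1, y in [1, 4]  -> 2 point(s)
Affine points: 9. Add the point at infinity: total = 10.

#E(F_5) = 10


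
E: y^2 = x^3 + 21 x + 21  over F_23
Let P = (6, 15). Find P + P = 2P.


Doubling: s = (3 x1^2 + a) / (2 y1)
s = (3*6^2 + 21) / (2*15) mod 23 = 2
x3 = s^2 - 2 x1 mod 23 = 2^2 - 2*6 = 15
y3 = s (x1 - x3) - y1 mod 23 = 2 * (6 - 15) - 15 = 13

2P = (15, 13)


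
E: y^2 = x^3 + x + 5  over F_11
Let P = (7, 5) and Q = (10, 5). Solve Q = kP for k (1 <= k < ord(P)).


Enumerate multiples of P until we hit Q = (10, 5):
  1P = (7, 5)
  2P = (0, 4)
  3P = (2, 2)
  4P = (5, 5)
  5P = (10, 6)
  6P = (10, 5)
Match found at i = 6.

k = 6


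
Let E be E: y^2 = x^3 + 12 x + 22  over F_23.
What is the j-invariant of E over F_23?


Delta = -16(4 a^3 + 27 b^2) mod 23 = 20
-1728 * (4 a)^3 = -1728 * (4*12)^3 mod 23 = 22
j = 22 * 20^(-1) mod 23 = 8

j = 8 (mod 23)


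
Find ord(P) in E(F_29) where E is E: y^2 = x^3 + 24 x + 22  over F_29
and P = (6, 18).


Compute successive multiples of P until we hit O:
  1P = (6, 18)
  2P = (24, 3)
  3P = (15, 4)
  4P = (14, 17)
  5P = (14, 12)
  6P = (15, 25)
  7P = (24, 26)
  8P = (6, 11)
  ... (continuing to 9P)
  9P = O

ord(P) = 9


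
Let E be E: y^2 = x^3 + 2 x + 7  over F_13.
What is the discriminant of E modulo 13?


4 a^3 + 27 b^2 = 4*2^3 + 27*7^2 = 32 + 1323 = 1355
Delta = -16 * (1355) = -21680
Delta mod 13 = 4

Delta = 4 (mod 13)


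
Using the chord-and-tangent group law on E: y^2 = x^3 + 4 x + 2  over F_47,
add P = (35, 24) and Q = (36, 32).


P != Q, so use the chord formula.
s = (y2 - y1) / (x2 - x1) = (8) / (1) mod 47 = 8
x3 = s^2 - x1 - x2 mod 47 = 8^2 - 35 - 36 = 40
y3 = s (x1 - x3) - y1 mod 47 = 8 * (35 - 40) - 24 = 30

P + Q = (40, 30)


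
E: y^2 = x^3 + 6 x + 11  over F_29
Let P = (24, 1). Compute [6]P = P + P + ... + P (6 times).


k = 6 = 110_2 (binary, LSB first: 011)
Double-and-add from P = (24, 1):
  bit 0 = 0: acc unchanged = O
  bit 1 = 1: acc = O + (19, 13) = (19, 13)
  bit 2 = 1: acc = (19, 13) + (13, 13) = (26, 16)

6P = (26, 16)


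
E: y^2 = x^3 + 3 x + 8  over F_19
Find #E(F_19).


For each x in F_19, count y with y^2 = x^3 + 3 x + 8 mod 19:
  x = 3: RHS = 6, y in [5, 14]  -> 2 point(s)
  x = 7: RHS = 11, y in [7, 12]  -> 2 point(s)
  x = 9: RHS = 4, y in [2, 17]  -> 2 point(s)
  x = 11: RHS = 4, y in [2, 17]  -> 2 point(s)
  x = 12: RHS = 5, y in [9, 10]  -> 2 point(s)
  x = 14: RHS = 1, y in [1, 18]  -> 2 point(s)
  x = 18: RHS = 4, y in [2, 17]  -> 2 point(s)
Affine points: 14. Add the point at infinity: total = 15.

#E(F_19) = 15


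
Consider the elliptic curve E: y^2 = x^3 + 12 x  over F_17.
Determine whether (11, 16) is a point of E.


Check whether y^2 = x^3 + 12 x + 0 (mod 17) for (x, y) = (11, 16).
LHS: y^2 = 16^2 mod 17 = 1
RHS: x^3 + 12 x + 0 = 11^3 + 12*11 + 0 mod 17 = 1
LHS = RHS

Yes, on the curve


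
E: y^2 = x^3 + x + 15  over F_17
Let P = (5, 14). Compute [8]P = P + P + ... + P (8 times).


k = 8 = 1000_2 (binary, LSB first: 0001)
Double-and-add from P = (5, 14):
  bit 0 = 0: acc unchanged = O
  bit 1 = 0: acc unchanged = O
  bit 2 = 0: acc unchanged = O
  bit 3 = 1: acc = O + (5, 3) = (5, 3)

8P = (5, 3)


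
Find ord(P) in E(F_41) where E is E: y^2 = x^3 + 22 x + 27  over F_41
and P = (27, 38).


Compute successive multiples of P until we hit O:
  1P = (27, 38)
  2P = (23, 20)
  3P = (1, 38)
  4P = (13, 3)
  5P = (38, 37)
  6P = (37, 30)
  7P = (17, 36)
  8P = (20, 29)
  ... (continuing to 47P)
  47P = O

ord(P) = 47


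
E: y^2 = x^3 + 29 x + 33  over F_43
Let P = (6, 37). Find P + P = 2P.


Doubling: s = (3 x1^2 + a) / (2 y1)
s = (3*6^2 + 29) / (2*37) mod 43 = 28
x3 = s^2 - 2 x1 mod 43 = 28^2 - 2*6 = 41
y3 = s (x1 - x3) - y1 mod 43 = 28 * (6 - 41) - 37 = 15

2P = (41, 15)


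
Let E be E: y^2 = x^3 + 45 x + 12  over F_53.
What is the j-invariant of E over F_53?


Delta = -16(4 a^3 + 27 b^2) mod 53 = 28
-1728 * (4 a)^3 = -1728 * (4*45)^3 mod 53 = 24
j = 24 * 28^(-1) mod 53 = 16

j = 16 (mod 53)


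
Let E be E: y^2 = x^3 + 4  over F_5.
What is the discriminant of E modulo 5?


4 a^3 + 27 b^2 = 4*0^3 + 27*4^2 = 0 + 432 = 432
Delta = -16 * (432) = -6912
Delta mod 5 = 3

Delta = 3 (mod 5)


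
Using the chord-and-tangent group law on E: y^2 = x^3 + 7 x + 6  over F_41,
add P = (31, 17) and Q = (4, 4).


P != Q, so use the chord formula.
s = (y2 - y1) / (x2 - x1) = (28) / (14) mod 41 = 2
x3 = s^2 - x1 - x2 mod 41 = 2^2 - 31 - 4 = 10
y3 = s (x1 - x3) - y1 mod 41 = 2 * (31 - 10) - 17 = 25

P + Q = (10, 25)


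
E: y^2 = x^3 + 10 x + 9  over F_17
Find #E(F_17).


For each x in F_17, count y with y^2 = x^3 + 10 x + 9 mod 17:
  x = 0: RHS = 9, y in [3, 14]  -> 2 point(s)
  x = 3: RHS = 15, y in [7, 10]  -> 2 point(s)
  x = 6: RHS = 13, y in [8, 9]  -> 2 point(s)
  x = 10: RHS = 4, y in [2, 15]  -> 2 point(s)
  x = 12: RHS = 4, y in [2, 15]  -> 2 point(s)
  x = 15: RHS = 15, y in [7, 10]  -> 2 point(s)
  x = 16: RHS = 15, y in [7, 10]  -> 2 point(s)
Affine points: 14. Add the point at infinity: total = 15.

#E(F_17) = 15


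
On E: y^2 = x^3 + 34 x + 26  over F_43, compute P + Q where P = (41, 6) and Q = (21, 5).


P != Q, so use the chord formula.
s = (y2 - y1) / (x2 - x1) = (42) / (23) mod 43 = 28
x3 = s^2 - x1 - x2 mod 43 = 28^2 - 41 - 21 = 34
y3 = s (x1 - x3) - y1 mod 43 = 28 * (41 - 34) - 6 = 18

P + Q = (34, 18)


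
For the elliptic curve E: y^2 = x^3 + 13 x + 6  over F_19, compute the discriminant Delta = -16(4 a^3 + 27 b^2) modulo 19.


4 a^3 + 27 b^2 = 4*13^3 + 27*6^2 = 8788 + 972 = 9760
Delta = -16 * (9760) = -156160
Delta mod 19 = 1

Delta = 1 (mod 19)


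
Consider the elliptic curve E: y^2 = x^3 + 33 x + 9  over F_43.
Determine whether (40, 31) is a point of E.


Check whether y^2 = x^3 + 33 x + 9 (mod 43) for (x, y) = (40, 31).
LHS: y^2 = 31^2 mod 43 = 15
RHS: x^3 + 33 x + 9 = 40^3 + 33*40 + 9 mod 43 = 12
LHS != RHS

No, not on the curve


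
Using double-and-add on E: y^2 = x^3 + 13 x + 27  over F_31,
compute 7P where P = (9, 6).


k = 7 = 111_2 (binary, LSB first: 111)
Double-and-add from P = (9, 6):
  bit 0 = 1: acc = O + (9, 6) = (9, 6)
  bit 1 = 1: acc = (9, 6) + (10, 14) = (14, 16)
  bit 2 = 1: acc = (14, 16) + (12, 19) = (15, 1)

7P = (15, 1)


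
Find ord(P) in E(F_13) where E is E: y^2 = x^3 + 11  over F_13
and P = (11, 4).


Compute successive multiples of P until we hit O:
  1P = (11, 4)
  2P = (3, 8)
  3P = (9, 8)
  4P = (10, 7)
  5P = (1, 5)
  6P = (4, 7)
  7P = (8, 4)
  8P = (7, 9)
  ... (continuing to 19P)
  19P = O

ord(P) = 19


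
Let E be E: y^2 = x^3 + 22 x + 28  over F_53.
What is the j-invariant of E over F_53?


Delta = -16(4 a^3 + 27 b^2) mod 53 = 37
-1728 * (4 a)^3 = -1728 * (4*22)^3 mod 53 = 11
j = 11 * 37^(-1) mod 53 = 49

j = 49 (mod 53)


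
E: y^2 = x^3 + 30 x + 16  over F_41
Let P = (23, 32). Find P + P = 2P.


Doubling: s = (3 x1^2 + a) / (2 y1)
s = (3*23^2 + 30) / (2*32) mod 41 = 40
x3 = s^2 - 2 x1 mod 41 = 40^2 - 2*23 = 37
y3 = s (x1 - x3) - y1 mod 41 = 40 * (23 - 37) - 32 = 23

2P = (37, 23)


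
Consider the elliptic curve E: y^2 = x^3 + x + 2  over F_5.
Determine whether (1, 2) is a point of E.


Check whether y^2 = x^3 + 1 x + 2 (mod 5) for (x, y) = (1, 2).
LHS: y^2 = 2^2 mod 5 = 4
RHS: x^3 + 1 x + 2 = 1^3 + 1*1 + 2 mod 5 = 4
LHS = RHS

Yes, on the curve


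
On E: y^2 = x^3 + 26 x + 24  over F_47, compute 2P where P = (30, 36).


Doubling: s = (3 x1^2 + a) / (2 y1)
s = (3*30^2 + 26) / (2*36) mod 47 = 0
x3 = s^2 - 2 x1 mod 47 = 0^2 - 2*30 = 34
y3 = s (x1 - x3) - y1 mod 47 = 0 * (30 - 34) - 36 = 11

2P = (34, 11)


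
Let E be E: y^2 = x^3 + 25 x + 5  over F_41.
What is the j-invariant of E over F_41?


Delta = -16(4 a^3 + 27 b^2) mod 41 = 14
-1728 * (4 a)^3 = -1728 * (4*25)^3 mod 41 = 22
j = 22 * 14^(-1) mod 41 = 25

j = 25 (mod 41)


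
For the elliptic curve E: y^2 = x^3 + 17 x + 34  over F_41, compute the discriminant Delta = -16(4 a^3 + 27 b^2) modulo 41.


4 a^3 + 27 b^2 = 4*17^3 + 27*34^2 = 19652 + 31212 = 50864
Delta = -16 * (50864) = -813824
Delta mod 41 = 26

Delta = 26 (mod 41)


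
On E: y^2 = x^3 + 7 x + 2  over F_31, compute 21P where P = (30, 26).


k = 21 = 10101_2 (binary, LSB first: 10101)
Double-and-add from P = (30, 26):
  bit 0 = 1: acc = O + (30, 26) = (30, 26)
  bit 1 = 0: acc unchanged = (30, 26)
  bit 2 = 1: acc = (30, 26) + (19, 9) = (20, 12)
  bit 3 = 0: acc unchanged = (20, 12)
  bit 4 = 1: acc = (20, 12) + (26, 20) = (4, 30)

21P = (4, 30)


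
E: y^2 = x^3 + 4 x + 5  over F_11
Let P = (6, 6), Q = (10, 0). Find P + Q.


P != Q, so use the chord formula.
s = (y2 - y1) / (x2 - x1) = (5) / (4) mod 11 = 4
x3 = s^2 - x1 - x2 mod 11 = 4^2 - 6 - 10 = 0
y3 = s (x1 - x3) - y1 mod 11 = 4 * (6 - 0) - 6 = 7

P + Q = (0, 7)


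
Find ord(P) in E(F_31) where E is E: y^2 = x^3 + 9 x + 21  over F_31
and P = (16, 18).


Compute successive multiples of P until we hit O:
  1P = (16, 18)
  2P = (19, 18)
  3P = (27, 13)
  4P = (21, 4)
  5P = (13, 17)
  6P = (9, 5)
  7P = (24, 7)
  8P = (5, 25)
  ... (continuing to 34P)
  34P = O

ord(P) = 34


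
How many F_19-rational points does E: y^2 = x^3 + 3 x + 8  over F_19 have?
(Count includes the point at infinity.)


For each x in F_19, count y with y^2 = x^3 + 3 x + 8 mod 19:
  x = 3: RHS = 6, y in [5, 14]  -> 2 point(s)
  x = 7: RHS = 11, y in [7, 12]  -> 2 point(s)
  x = 9: RHS = 4, y in [2, 17]  -> 2 point(s)
  x = 11: RHS = 4, y in [2, 17]  -> 2 point(s)
  x = 12: RHS = 5, y in [9, 10]  -> 2 point(s)
  x = 14: RHS = 1, y in [1, 18]  -> 2 point(s)
  x = 18: RHS = 4, y in [2, 17]  -> 2 point(s)
Affine points: 14. Add the point at infinity: total = 15.

#E(F_19) = 15


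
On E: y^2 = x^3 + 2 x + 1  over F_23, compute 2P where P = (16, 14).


Doubling: s = (3 x1^2 + a) / (2 y1)
s = (3*16^2 + 2) / (2*14) mod 23 = 16
x3 = s^2 - 2 x1 mod 23 = 16^2 - 2*16 = 17
y3 = s (x1 - x3) - y1 mod 23 = 16 * (16 - 17) - 14 = 16

2P = (17, 16)


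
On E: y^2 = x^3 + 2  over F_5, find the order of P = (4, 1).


Compute successive multiples of P until we hit O:
  1P = (4, 1)
  2P = (3, 3)
  3P = (2, 0)
  4P = (3, 2)
  5P = (4, 4)
  6P = O

ord(P) = 6


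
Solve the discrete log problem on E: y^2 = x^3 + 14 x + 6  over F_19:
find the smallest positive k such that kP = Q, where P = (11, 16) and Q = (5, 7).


Enumerate multiples of P until we hit Q = (5, 7):
  1P = (11, 16)
  2P = (2, 17)
  3P = (10, 5)
  4P = (5, 12)
  5P = (14, 1)
  6P = (0, 5)
  7P = (9, 5)
  8P = (15, 0)
  9P = (9, 14)
  10P = (0, 14)
  11P = (14, 18)
  12P = (5, 7)
Match found at i = 12.

k = 12


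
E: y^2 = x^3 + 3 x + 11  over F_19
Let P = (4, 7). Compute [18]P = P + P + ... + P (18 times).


k = 18 = 10010_2 (binary, LSB first: 01001)
Double-and-add from P = (4, 7):
  bit 0 = 0: acc unchanged = O
  bit 1 = 1: acc = O + (17, 4) = (17, 4)
  bit 2 = 0: acc unchanged = (17, 4)
  bit 3 = 0: acc unchanged = (17, 4)
  bit 4 = 1: acc = (17, 4) + (6, 13) = (13, 10)

18P = (13, 10)


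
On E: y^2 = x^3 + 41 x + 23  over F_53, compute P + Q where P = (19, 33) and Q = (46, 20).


P != Q, so use the chord formula.
s = (y2 - y1) / (x2 - x1) = (40) / (27) mod 53 = 27
x3 = s^2 - x1 - x2 mod 53 = 27^2 - 19 - 46 = 28
y3 = s (x1 - x3) - y1 mod 53 = 27 * (19 - 28) - 33 = 42

P + Q = (28, 42)


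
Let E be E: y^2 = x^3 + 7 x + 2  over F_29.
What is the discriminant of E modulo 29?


4 a^3 + 27 b^2 = 4*7^3 + 27*2^2 = 1372 + 108 = 1480
Delta = -16 * (1480) = -23680
Delta mod 29 = 13

Delta = 13 (mod 29)


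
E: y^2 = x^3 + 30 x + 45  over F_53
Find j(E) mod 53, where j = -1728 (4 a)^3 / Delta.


Delta = -16(4 a^3 + 27 b^2) mod 53 = 30
-1728 * (4 a)^3 = -1728 * (4*30)^3 mod 53 = 13
j = 13 * 30^(-1) mod 53 = 34

j = 34 (mod 53)


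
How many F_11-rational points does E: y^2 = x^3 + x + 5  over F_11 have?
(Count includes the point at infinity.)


For each x in F_11, count y with y^2 = x^3 + 1 x + 5 mod 11:
  x = 0: RHS = 5, y in [4, 7]  -> 2 point(s)
  x = 2: RHS = 4, y in [2, 9]  -> 2 point(s)
  x = 5: RHS = 3, y in [5, 6]  -> 2 point(s)
  x = 7: RHS = 3, y in [5, 6]  -> 2 point(s)
  x = 10: RHS = 3, y in [5, 6]  -> 2 point(s)
Affine points: 10. Add the point at infinity: total = 11.

#E(F_11) = 11


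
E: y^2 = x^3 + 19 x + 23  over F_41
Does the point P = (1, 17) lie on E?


Check whether y^2 = x^3 + 19 x + 23 (mod 41) for (x, y) = (1, 17).
LHS: y^2 = 17^2 mod 41 = 2
RHS: x^3 + 19 x + 23 = 1^3 + 19*1 + 23 mod 41 = 2
LHS = RHS

Yes, on the curve


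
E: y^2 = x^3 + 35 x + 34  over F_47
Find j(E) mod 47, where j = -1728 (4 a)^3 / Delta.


Delta = -16(4 a^3 + 27 b^2) mod 47 = 31
-1728 * (4 a)^3 = -1728 * (4*35)^3 mod 47 = 36
j = 36 * 31^(-1) mod 47 = 33

j = 33 (mod 47)


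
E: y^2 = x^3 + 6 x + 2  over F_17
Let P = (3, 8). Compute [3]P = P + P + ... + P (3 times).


k = 3 = 11_2 (binary, LSB first: 11)
Double-and-add from P = (3, 8):
  bit 0 = 1: acc = O + (3, 8) = (3, 8)
  bit 1 = 1: acc = (3, 8) + (12, 0) = (3, 9)

3P = (3, 9)


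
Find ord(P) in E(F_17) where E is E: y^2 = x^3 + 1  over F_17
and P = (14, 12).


Compute successive multiples of P until we hit O:
  1P = (14, 12)
  2P = (7, 15)
  3P = (0, 16)
  4P = (1, 11)
  5P = (1, 6)
  6P = (0, 1)
  7P = (7, 2)
  8P = (14, 5)
  ... (continuing to 9P)
  9P = O

ord(P) = 9


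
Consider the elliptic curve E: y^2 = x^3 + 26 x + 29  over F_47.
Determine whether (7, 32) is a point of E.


Check whether y^2 = x^3 + 26 x + 29 (mod 47) for (x, y) = (7, 32).
LHS: y^2 = 32^2 mod 47 = 37
RHS: x^3 + 26 x + 29 = 7^3 + 26*7 + 29 mod 47 = 37
LHS = RHS

Yes, on the curve


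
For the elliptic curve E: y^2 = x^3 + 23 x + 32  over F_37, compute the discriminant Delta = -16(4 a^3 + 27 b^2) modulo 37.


4 a^3 + 27 b^2 = 4*23^3 + 27*32^2 = 48668 + 27648 = 76316
Delta = -16 * (76316) = -1221056
Delta mod 37 = 18

Delta = 18 (mod 37)


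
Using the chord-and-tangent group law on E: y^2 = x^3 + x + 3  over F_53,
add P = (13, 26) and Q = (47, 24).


P != Q, so use the chord formula.
s = (y2 - y1) / (x2 - x1) = (51) / (34) mod 53 = 28
x3 = s^2 - x1 - x2 mod 53 = 28^2 - 13 - 47 = 35
y3 = s (x1 - x3) - y1 mod 53 = 28 * (13 - 35) - 26 = 47

P + Q = (35, 47)


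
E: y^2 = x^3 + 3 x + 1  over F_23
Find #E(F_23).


For each x in F_23, count y with y^2 = x^3 + 3 x + 1 mod 23:
  x = 0: RHS = 1, y in [1, 22]  -> 2 point(s)
  x = 4: RHS = 8, y in [10, 13]  -> 2 point(s)
  x = 5: RHS = 3, y in [7, 16]  -> 2 point(s)
  x = 8: RHS = 8, y in [10, 13]  -> 2 point(s)
  x = 11: RHS = 8, y in [10, 13]  -> 2 point(s)
  x = 13: RHS = 6, y in [11, 12]  -> 2 point(s)
  x = 14: RHS = 4, y in [2, 21]  -> 2 point(s)
Affine points: 14. Add the point at infinity: total = 15.

#E(F_23) = 15


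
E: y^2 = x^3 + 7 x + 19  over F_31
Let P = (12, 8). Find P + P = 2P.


Doubling: s = (3 x1^2 + a) / (2 y1)
s = (3*12^2 + 7) / (2*8) mod 31 = 10
x3 = s^2 - 2 x1 mod 31 = 10^2 - 2*12 = 14
y3 = s (x1 - x3) - y1 mod 31 = 10 * (12 - 14) - 8 = 3

2P = (14, 3)


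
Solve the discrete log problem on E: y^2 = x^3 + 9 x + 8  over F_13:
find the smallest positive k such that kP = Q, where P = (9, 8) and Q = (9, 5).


Enumerate multiples of P until we hit Q = (9, 5):
  1P = (9, 8)
  2P = (5, 3)
  3P = (3, 6)
  4P = (4, 11)
  5P = (4, 2)
  6P = (3, 7)
  7P = (5, 10)
  8P = (9, 5)
Match found at i = 8.

k = 8


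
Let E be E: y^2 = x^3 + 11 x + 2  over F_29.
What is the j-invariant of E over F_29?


Delta = -16(4 a^3 + 27 b^2) mod 29 = 1
-1728 * (4 a)^3 = -1728 * (4*11)^3 mod 29 = 16
j = 16 * 1^(-1) mod 29 = 16

j = 16 (mod 29)


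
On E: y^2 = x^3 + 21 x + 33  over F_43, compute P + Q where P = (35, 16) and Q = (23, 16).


P != Q, so use the chord formula.
s = (y2 - y1) / (x2 - x1) = (0) / (31) mod 43 = 0
x3 = s^2 - x1 - x2 mod 43 = 0^2 - 35 - 23 = 28
y3 = s (x1 - x3) - y1 mod 43 = 0 * (35 - 28) - 16 = 27

P + Q = (28, 27)


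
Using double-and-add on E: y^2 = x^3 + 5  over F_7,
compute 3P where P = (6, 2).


k = 3 = 11_2 (binary, LSB first: 11)
Double-and-add from P = (6, 2):
  bit 0 = 1: acc = O + (6, 2) = (6, 2)
  bit 1 = 1: acc = (6, 2) + (3, 2) = (5, 5)

3P = (5, 5)


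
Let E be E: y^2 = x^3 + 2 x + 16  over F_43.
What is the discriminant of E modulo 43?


4 a^3 + 27 b^2 = 4*2^3 + 27*16^2 = 32 + 6912 = 6944
Delta = -16 * (6944) = -111104
Delta mod 43 = 8

Delta = 8 (mod 43)


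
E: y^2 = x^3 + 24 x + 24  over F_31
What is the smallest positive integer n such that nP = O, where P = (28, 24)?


Compute successive multiples of P until we hit O:
  1P = (28, 24)
  2P = (15, 15)
  3P = (27, 22)
  4P = (11, 10)
  5P = (24, 3)
  6P = (24, 28)
  7P = (11, 21)
  8P = (27, 9)
  ... (continuing to 11P)
  11P = O

ord(P) = 11


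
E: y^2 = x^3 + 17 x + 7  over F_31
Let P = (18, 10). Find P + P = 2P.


Doubling: s = (3 x1^2 + a) / (2 y1)
s = (3*18^2 + 17) / (2*10) mod 31 = 20
x3 = s^2 - 2 x1 mod 31 = 20^2 - 2*18 = 23
y3 = s (x1 - x3) - y1 mod 31 = 20 * (18 - 23) - 10 = 14

2P = (23, 14)


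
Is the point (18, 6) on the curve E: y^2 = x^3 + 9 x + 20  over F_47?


Check whether y^2 = x^3 + 9 x + 20 (mod 47) for (x, y) = (18, 6).
LHS: y^2 = 6^2 mod 47 = 36
RHS: x^3 + 9 x + 20 = 18^3 + 9*18 + 20 mod 47 = 45
LHS != RHS

No, not on the curve


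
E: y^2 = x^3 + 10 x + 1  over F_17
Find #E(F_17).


For each x in F_17, count y with y^2 = x^3 + 10 x + 1 mod 17:
  x = 0: RHS = 1, y in [1, 16]  -> 2 point(s)
  x = 8: RHS = 15, y in [7, 10]  -> 2 point(s)
  x = 9: RHS = 4, y in [2, 15]  -> 2 point(s)
  x = 10: RHS = 13, y in [8, 9]  -> 2 point(s)
  x = 12: RHS = 13, y in [8, 9]  -> 2 point(s)
  x = 13: RHS = 16, y in [4, 13]  -> 2 point(s)
Affine points: 12. Add the point at infinity: total = 13.

#E(F_17) = 13


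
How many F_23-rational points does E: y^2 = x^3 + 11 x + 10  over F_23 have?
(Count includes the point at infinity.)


For each x in F_23, count y with y^2 = x^3 + 11 x + 10 mod 23:
  x = 3: RHS = 1, y in [1, 22]  -> 2 point(s)
  x = 4: RHS = 3, y in [7, 16]  -> 2 point(s)
  x = 5: RHS = 6, y in [11, 12]  -> 2 point(s)
  x = 6: RHS = 16, y in [4, 19]  -> 2 point(s)
  x = 7: RHS = 16, y in [4, 19]  -> 2 point(s)
  x = 8: RHS = 12, y in [9, 14]  -> 2 point(s)
  x = 10: RHS = 16, y in [4, 19]  -> 2 point(s)
  x = 11: RHS = 13, y in [6, 17]  -> 2 point(s)
  x = 13: RHS = 4, y in [2, 21]  -> 2 point(s)
  x = 15: RHS = 8, y in [10, 13]  -> 2 point(s)
  x = 16: RHS = 4, y in [2, 21]  -> 2 point(s)
  x = 17: RHS = 4, y in [2, 21]  -> 2 point(s)
  x = 21: RHS = 3, y in [7, 16]  -> 2 point(s)
Affine points: 26. Add the point at infinity: total = 27.

#E(F_23) = 27


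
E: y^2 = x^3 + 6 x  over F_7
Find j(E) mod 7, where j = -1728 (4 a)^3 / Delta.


Delta = -16(4 a^3 + 27 b^2) mod 7 = 1
-1728 * (4 a)^3 = -1728 * (4*6)^3 mod 7 = 6
j = 6 * 1^(-1) mod 7 = 6

j = 6 (mod 7)


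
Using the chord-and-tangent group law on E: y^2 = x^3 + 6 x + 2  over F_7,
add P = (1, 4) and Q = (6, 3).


P != Q, so use the chord formula.
s = (y2 - y1) / (x2 - x1) = (6) / (5) mod 7 = 4
x3 = s^2 - x1 - x2 mod 7 = 4^2 - 1 - 6 = 2
y3 = s (x1 - x3) - y1 mod 7 = 4 * (1 - 2) - 4 = 6

P + Q = (2, 6)


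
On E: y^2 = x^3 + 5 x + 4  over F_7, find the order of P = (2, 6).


Compute successive multiples of P until we hit O:
  1P = (2, 6)
  2P = (0, 5)
  3P = (0, 2)
  4P = (2, 1)
  5P = O

ord(P) = 5


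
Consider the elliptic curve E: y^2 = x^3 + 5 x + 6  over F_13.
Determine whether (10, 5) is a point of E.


Check whether y^2 = x^3 + 5 x + 6 (mod 13) for (x, y) = (10, 5).
LHS: y^2 = 5^2 mod 13 = 12
RHS: x^3 + 5 x + 6 = 10^3 + 5*10 + 6 mod 13 = 3
LHS != RHS

No, not on the curve


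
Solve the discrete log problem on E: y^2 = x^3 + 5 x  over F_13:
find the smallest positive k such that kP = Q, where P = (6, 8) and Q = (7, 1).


Enumerate multiples of P until we hit Q = (7, 1):
  1P = (6, 8)
  2P = (10, 6)
  3P = (7, 12)
  4P = (3, 4)
  5P = (0, 0)
  6P = (3, 9)
  7P = (7, 1)
Match found at i = 7.

k = 7


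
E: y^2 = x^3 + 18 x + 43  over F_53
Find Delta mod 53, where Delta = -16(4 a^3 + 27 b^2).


4 a^3 + 27 b^2 = 4*18^3 + 27*43^2 = 23328 + 49923 = 73251
Delta = -16 * (73251) = -1172016
Delta mod 53 = 26

Delta = 26 (mod 53)


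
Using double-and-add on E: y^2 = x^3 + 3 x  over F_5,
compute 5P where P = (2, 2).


k = 5 = 101_2 (binary, LSB first: 101)
Double-and-add from P = (2, 2):
  bit 0 = 1: acc = O + (2, 2) = (2, 2)
  bit 1 = 0: acc unchanged = (2, 2)
  bit 2 = 1: acc = (2, 2) + (4, 4) = (0, 0)

5P = (0, 0)


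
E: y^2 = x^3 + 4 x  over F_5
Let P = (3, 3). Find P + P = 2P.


Doubling: s = (3 x1^2 + a) / (2 y1)
s = (3*3^2 + 4) / (2*3) mod 5 = 1
x3 = s^2 - 2 x1 mod 5 = 1^2 - 2*3 = 0
y3 = s (x1 - x3) - y1 mod 5 = 1 * (3 - 0) - 3 = 0

2P = (0, 0)


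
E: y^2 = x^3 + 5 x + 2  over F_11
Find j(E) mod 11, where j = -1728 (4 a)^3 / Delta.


Delta = -16(4 a^3 + 27 b^2) mod 11 = 7
-1728 * (4 a)^3 = -1728 * (4*5)^3 mod 11 = 8
j = 8 * 7^(-1) mod 11 = 9

j = 9 (mod 11)


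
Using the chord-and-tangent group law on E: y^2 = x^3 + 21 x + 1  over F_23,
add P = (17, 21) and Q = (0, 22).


P != Q, so use the chord formula.
s = (y2 - y1) / (x2 - x1) = (1) / (6) mod 23 = 4
x3 = s^2 - x1 - x2 mod 23 = 4^2 - 17 - 0 = 22
y3 = s (x1 - x3) - y1 mod 23 = 4 * (17 - 22) - 21 = 5

P + Q = (22, 5)


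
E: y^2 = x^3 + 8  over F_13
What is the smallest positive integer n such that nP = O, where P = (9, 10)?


Compute successive multiples of P until we hit O:
  1P = (9, 10)
  2P = (7, 0)
  3P = (9, 3)
  4P = O

ord(P) = 4


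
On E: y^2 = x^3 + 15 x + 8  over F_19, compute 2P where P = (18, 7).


Doubling: s = (3 x1^2 + a) / (2 y1)
s = (3*18^2 + 15) / (2*7) mod 19 = 4
x3 = s^2 - 2 x1 mod 19 = 4^2 - 2*18 = 18
y3 = s (x1 - x3) - y1 mod 19 = 4 * (18 - 18) - 7 = 12

2P = (18, 12)


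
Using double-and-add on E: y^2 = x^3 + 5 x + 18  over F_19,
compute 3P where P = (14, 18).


k = 3 = 11_2 (binary, LSB first: 11)
Double-and-add from P = (14, 18):
  bit 0 = 1: acc = O + (14, 18) = (14, 18)
  bit 1 = 1: acc = (14, 18) + (14, 1) = O

3P = O


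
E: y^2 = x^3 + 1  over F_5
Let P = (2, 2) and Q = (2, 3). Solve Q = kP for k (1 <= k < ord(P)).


Enumerate multiples of P until we hit Q = (2, 3):
  1P = (2, 2)
  2P = (0, 4)
  3P = (4, 0)
  4P = (0, 1)
  5P = (2, 3)
Match found at i = 5.

k = 5


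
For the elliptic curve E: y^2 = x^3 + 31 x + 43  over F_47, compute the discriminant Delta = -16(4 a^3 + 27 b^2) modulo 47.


4 a^3 + 27 b^2 = 4*31^3 + 27*43^2 = 119164 + 49923 = 169087
Delta = -16 * (169087) = -2705392
Delta mod 47 = 22

Delta = 22 (mod 47)


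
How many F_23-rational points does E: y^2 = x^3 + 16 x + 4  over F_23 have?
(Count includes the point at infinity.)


For each x in F_23, count y with y^2 = x^3 + 16 x + 4 mod 23:
  x = 0: RHS = 4, y in [2, 21]  -> 2 point(s)
  x = 5: RHS = 2, y in [5, 18]  -> 2 point(s)
  x = 8: RHS = 0, y in [0]  -> 1 point(s)
  x = 9: RHS = 3, y in [7, 16]  -> 2 point(s)
  x = 11: RHS = 16, y in [4, 19]  -> 2 point(s)
  x = 15: RHS = 8, y in [10, 13]  -> 2 point(s)
  x = 16: RHS = 9, y in [3, 20]  -> 2 point(s)
  x = 18: RHS = 6, y in [11, 12]  -> 2 point(s)
Affine points: 15. Add the point at infinity: total = 16.

#E(F_23) = 16


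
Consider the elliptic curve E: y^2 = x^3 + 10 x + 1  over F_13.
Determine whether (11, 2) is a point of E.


Check whether y^2 = x^3 + 10 x + 1 (mod 13) for (x, y) = (11, 2).
LHS: y^2 = 2^2 mod 13 = 4
RHS: x^3 + 10 x + 1 = 11^3 + 10*11 + 1 mod 13 = 12
LHS != RHS

No, not on the curve


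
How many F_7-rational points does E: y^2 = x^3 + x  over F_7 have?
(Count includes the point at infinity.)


For each x in F_7, count y with y^2 = x^3 + 1 x + 0 mod 7:
  x = 0: RHS = 0, y in [0]  -> 1 point(s)
  x = 1: RHS = 2, y in [3, 4]  -> 2 point(s)
  x = 3: RHS = 2, y in [3, 4]  -> 2 point(s)
  x = 5: RHS = 4, y in [2, 5]  -> 2 point(s)
Affine points: 7. Add the point at infinity: total = 8.

#E(F_7) = 8


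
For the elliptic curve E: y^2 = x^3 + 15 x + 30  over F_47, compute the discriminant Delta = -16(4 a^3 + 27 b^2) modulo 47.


4 a^3 + 27 b^2 = 4*15^3 + 27*30^2 = 13500 + 24300 = 37800
Delta = -16 * (37800) = -604800
Delta mod 47 = 43

Delta = 43 (mod 47)


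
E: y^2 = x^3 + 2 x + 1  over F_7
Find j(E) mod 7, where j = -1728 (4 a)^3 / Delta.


Delta = -16(4 a^3 + 27 b^2) mod 7 = 1
-1728 * (4 a)^3 = -1728 * (4*2)^3 mod 7 = 1
j = 1 * 1^(-1) mod 7 = 1

j = 1 (mod 7)


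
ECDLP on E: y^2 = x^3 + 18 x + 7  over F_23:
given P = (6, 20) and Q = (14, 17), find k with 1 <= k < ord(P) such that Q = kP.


Enumerate multiples of P until we hit Q = (14, 17):
  1P = (6, 20)
  2P = (15, 8)
  3P = (14, 6)
  4P = (19, 20)
  5P = (21, 3)
  6P = (21, 20)
  7P = (19, 3)
  8P = (14, 17)
Match found at i = 8.

k = 8


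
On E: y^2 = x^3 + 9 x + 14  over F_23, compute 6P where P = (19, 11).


k = 6 = 110_2 (binary, LSB first: 011)
Double-and-add from P = (19, 11):
  bit 0 = 0: acc unchanged = O
  bit 1 = 1: acc = O + (14, 3) = (14, 3)
  bit 2 = 1: acc = (14, 3) + (11, 8) = (11, 15)

6P = (11, 15)


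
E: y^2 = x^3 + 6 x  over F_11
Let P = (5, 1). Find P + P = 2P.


Doubling: s = (3 x1^2 + a) / (2 y1)
s = (3*5^2 + 6) / (2*1) mod 11 = 2
x3 = s^2 - 2 x1 mod 11 = 2^2 - 2*5 = 5
y3 = s (x1 - x3) - y1 mod 11 = 2 * (5 - 5) - 1 = 10

2P = (5, 10)


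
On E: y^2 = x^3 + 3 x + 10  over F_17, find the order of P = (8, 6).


Compute successive multiples of P until we hit O:
  1P = (8, 6)
  2P = (9, 16)
  3P = (15, 9)
  4P = (15, 8)
  5P = (9, 1)
  6P = (8, 11)
  7P = O

ord(P) = 7


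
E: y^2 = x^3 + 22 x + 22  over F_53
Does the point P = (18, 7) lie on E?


Check whether y^2 = x^3 + 22 x + 22 (mod 53) for (x, y) = (18, 7).
LHS: y^2 = 7^2 mod 53 = 49
RHS: x^3 + 22 x + 22 = 18^3 + 22*18 + 22 mod 53 = 49
LHS = RHS

Yes, on the curve


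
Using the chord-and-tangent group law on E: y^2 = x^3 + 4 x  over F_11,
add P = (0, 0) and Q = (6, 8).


P != Q, so use the chord formula.
s = (y2 - y1) / (x2 - x1) = (8) / (6) mod 11 = 5
x3 = s^2 - x1 - x2 mod 11 = 5^2 - 0 - 6 = 8
y3 = s (x1 - x3) - y1 mod 11 = 5 * (0 - 8) - 0 = 4

P + Q = (8, 4)


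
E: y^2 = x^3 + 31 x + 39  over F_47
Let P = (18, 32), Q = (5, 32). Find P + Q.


P != Q, so use the chord formula.
s = (y2 - y1) / (x2 - x1) = (0) / (34) mod 47 = 0
x3 = s^2 - x1 - x2 mod 47 = 0^2 - 18 - 5 = 24
y3 = s (x1 - x3) - y1 mod 47 = 0 * (18 - 24) - 32 = 15

P + Q = (24, 15)


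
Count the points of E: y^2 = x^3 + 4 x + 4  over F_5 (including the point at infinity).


For each x in F_5, count y with y^2 = x^3 + 4 x + 4 mod 5:
  x = 0: RHS = 4, y in [2, 3]  -> 2 point(s)
  x = 1: RHS = 4, y in [2, 3]  -> 2 point(s)
  x = 2: RHS = 0, y in [0]  -> 1 point(s)
  x = 4: RHS = 4, y in [2, 3]  -> 2 point(s)
Affine points: 7. Add the point at infinity: total = 8.

#E(F_5) = 8


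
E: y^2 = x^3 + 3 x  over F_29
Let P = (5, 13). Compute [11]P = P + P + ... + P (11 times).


k = 11 = 1011_2 (binary, LSB first: 1101)
Double-and-add from P = (5, 13):
  bit 0 = 1: acc = O + (5, 13) = (5, 13)
  bit 1 = 1: acc = (5, 13) + (28, 5) = (1, 2)
  bit 2 = 0: acc unchanged = (1, 2)
  bit 3 = 1: acc = (1, 2) + (24, 11) = (28, 24)

11P = (28, 24)


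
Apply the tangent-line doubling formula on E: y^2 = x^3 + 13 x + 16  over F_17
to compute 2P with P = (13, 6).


Doubling: s = (3 x1^2 + a) / (2 y1)
s = (3*13^2 + 13) / (2*6) mod 17 = 15
x3 = s^2 - 2 x1 mod 17 = 15^2 - 2*13 = 12
y3 = s (x1 - x3) - y1 mod 17 = 15 * (13 - 12) - 6 = 9

2P = (12, 9)


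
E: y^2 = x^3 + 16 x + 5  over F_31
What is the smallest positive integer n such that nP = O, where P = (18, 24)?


Compute successive multiples of P until we hit O:
  1P = (18, 24)
  2P = (9, 14)
  3P = (6, 10)
  4P = (23, 27)
  5P = (4, 3)
  6P = (19, 21)
  7P = (3, 24)
  8P = (10, 7)
  ... (continuing to 30P)
  30P = O

ord(P) = 30


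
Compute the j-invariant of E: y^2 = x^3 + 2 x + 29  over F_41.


Delta = -16(4 a^3 + 27 b^2) mod 41 = 10
-1728 * (4 a)^3 = -1728 * (4*2)^3 mod 41 = 3
j = 3 * 10^(-1) mod 41 = 29

j = 29 (mod 41)


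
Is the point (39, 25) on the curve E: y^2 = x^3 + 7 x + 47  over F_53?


Check whether y^2 = x^3 + 7 x + 47 (mod 53) for (x, y) = (39, 25).
LHS: y^2 = 25^2 mod 53 = 42
RHS: x^3 + 7 x + 47 = 39^3 + 7*39 + 47 mod 53 = 14
LHS != RHS

No, not on the curve


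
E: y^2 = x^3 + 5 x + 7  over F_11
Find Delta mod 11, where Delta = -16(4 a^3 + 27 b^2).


4 a^3 + 27 b^2 = 4*5^3 + 27*7^2 = 500 + 1323 = 1823
Delta = -16 * (1823) = -29168
Delta mod 11 = 4

Delta = 4 (mod 11)


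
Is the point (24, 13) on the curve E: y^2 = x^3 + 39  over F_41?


Check whether y^2 = x^3 + 0 x + 39 (mod 41) for (x, y) = (24, 13).
LHS: y^2 = 13^2 mod 41 = 5
RHS: x^3 + 0 x + 39 = 24^3 + 0*24 + 39 mod 41 = 5
LHS = RHS

Yes, on the curve
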